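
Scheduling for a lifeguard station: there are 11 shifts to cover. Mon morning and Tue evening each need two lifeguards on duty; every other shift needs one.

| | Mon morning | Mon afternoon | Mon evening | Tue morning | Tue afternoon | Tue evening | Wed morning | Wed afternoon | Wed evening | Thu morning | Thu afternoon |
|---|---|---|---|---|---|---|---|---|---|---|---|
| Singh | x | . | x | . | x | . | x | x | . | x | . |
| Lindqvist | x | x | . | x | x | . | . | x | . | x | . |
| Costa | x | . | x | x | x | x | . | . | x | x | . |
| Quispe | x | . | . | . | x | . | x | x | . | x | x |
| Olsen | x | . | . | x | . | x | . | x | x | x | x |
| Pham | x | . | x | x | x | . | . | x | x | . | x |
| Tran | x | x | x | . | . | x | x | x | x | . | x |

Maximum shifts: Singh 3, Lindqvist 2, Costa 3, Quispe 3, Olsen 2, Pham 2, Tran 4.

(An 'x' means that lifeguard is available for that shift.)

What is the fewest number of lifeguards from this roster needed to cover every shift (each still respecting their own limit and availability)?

4

13 slots to fill and no one can take more than 4, so at least ⌈13/4⌉ = 4 lifeguards are needed.
Singh, Costa, Quispe, and Tran alone can cover everything: Mon morning→Quispe+Tran, Mon afternoon→Tran, Mon evening→Singh, Tue morning→Costa, Tue afternoon→Singh, Tue evening→Costa+Tran, Wed morning→Singh, Wed afternoon→Tran, Wed evening→Costa, Thu morning→Quispe, Thu afternoon→Quispe.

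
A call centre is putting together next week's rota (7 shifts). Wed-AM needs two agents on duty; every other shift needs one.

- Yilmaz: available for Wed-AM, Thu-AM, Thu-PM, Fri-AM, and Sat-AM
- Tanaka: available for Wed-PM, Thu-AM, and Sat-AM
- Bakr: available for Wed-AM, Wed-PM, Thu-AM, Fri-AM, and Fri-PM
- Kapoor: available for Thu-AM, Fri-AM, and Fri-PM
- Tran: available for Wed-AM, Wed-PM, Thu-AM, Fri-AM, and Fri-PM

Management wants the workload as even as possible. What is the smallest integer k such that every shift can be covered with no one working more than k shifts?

With 5 agents and 8 worker-slots to fill, someone must work at least ⌈8/5⌉ = 2 shifts, so k ≥ 2.
k = 2 works: Wed-AM→Bakr+Tran, Wed-PM→Tanaka, Thu-AM→Tanaka, Thu-PM→Yilmaz, Fri-AM→Kapoor, Fri-PM→Bakr, Sat-AM→Yilmaz.
Loads: Yilmaz 2, Tanaka 2, Bakr 2, Kapoor 1, Tran 1 — all ≤ 2.

2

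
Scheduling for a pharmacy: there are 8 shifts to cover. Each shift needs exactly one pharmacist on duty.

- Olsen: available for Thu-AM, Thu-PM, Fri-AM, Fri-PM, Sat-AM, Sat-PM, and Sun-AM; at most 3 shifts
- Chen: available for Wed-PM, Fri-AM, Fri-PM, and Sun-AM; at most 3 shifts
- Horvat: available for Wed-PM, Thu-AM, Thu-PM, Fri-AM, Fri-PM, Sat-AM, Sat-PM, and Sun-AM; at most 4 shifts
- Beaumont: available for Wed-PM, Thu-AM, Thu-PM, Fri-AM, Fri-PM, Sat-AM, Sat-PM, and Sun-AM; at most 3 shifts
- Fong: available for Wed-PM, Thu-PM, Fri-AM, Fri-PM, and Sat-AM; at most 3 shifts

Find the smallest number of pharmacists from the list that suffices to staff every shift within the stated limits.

3

8 slots to fill and no one can take more than 4, so at least ⌈8/4⌉ = 2 pharmacists are needed.
Any 2 pharmacists together have capacity at most 4+3 = 7 < 8 slots, so 2 can never suffice.
Olsen, Chen, and Horvat alone can cover everything: Wed-PM→Chen, Thu-AM→Olsen, Thu-PM→Olsen, Fri-AM→Chen, Fri-PM→Chen, Sat-AM→Olsen, Sat-PM→Horvat, Sun-AM→Horvat.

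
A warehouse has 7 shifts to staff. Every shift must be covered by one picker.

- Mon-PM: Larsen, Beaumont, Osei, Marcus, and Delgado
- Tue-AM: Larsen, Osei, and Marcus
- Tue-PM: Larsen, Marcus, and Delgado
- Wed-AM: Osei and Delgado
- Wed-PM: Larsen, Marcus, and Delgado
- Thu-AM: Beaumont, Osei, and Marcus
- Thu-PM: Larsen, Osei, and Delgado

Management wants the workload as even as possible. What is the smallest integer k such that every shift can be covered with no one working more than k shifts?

2

With 5 pickers and 7 worker-slots to fill, someone must work at least ⌈7/5⌉ = 2 shifts, so k ≥ 2.
k = 2 works: Mon-PM→Beaumont, Tue-AM→Larsen, Tue-PM→Larsen, Wed-AM→Osei, Wed-PM→Marcus, Thu-AM→Beaumont, Thu-PM→Osei.
Loads: Larsen 2, Beaumont 2, Osei 2, Marcus 1, Delgado 0 — all ≤ 2.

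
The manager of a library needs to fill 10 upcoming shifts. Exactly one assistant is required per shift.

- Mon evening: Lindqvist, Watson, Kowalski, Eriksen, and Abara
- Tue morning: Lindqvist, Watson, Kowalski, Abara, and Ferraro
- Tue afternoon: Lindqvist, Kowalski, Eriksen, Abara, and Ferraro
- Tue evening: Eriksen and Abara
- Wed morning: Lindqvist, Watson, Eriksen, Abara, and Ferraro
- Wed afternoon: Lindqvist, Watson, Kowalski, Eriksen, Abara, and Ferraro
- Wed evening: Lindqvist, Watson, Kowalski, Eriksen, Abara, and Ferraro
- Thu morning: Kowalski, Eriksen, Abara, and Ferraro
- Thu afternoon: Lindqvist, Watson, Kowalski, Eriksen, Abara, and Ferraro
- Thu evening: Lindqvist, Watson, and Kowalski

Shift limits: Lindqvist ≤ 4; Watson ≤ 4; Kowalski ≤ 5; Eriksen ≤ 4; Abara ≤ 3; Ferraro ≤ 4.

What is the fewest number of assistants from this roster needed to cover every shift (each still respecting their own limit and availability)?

10 slots to fill and no one can take more than 5, so at least ⌈10/5⌉ = 2 assistants are needed.
Any 2 assistants together have capacity at most 5+4 = 9 < 10 slots, so 2 can never suffice.
Lindqvist, Watson, and Eriksen alone can cover everything: Mon evening→Lindqvist, Tue morning→Lindqvist, Tue afternoon→Lindqvist, Tue evening→Eriksen, Wed morning→Watson, Wed afternoon→Watson, Wed evening→Watson, Thu morning→Eriksen, Thu afternoon→Watson, Thu evening→Lindqvist.

3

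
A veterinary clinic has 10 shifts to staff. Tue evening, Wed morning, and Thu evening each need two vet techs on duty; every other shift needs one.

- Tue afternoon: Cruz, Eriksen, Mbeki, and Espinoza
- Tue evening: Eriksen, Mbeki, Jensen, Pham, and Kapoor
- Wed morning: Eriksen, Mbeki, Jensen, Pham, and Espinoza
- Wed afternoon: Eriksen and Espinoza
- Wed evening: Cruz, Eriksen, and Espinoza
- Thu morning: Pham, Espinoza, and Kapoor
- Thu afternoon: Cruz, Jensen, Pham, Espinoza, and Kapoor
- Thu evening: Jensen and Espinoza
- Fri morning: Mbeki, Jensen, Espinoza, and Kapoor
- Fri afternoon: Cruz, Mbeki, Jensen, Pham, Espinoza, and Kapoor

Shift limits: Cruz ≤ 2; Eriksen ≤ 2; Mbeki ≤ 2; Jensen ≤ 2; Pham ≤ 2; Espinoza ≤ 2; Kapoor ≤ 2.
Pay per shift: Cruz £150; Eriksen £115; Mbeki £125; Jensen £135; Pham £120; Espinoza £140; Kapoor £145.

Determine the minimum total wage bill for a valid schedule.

Thu evening can only be covered by Jensen and Espinoza, so that assignment is forced.
Picking the cheapest available vet tech for each shift independently would cost £1575, but that ignores the shift limits.
An optimal schedule: Tue afternoon→Mbeki, Tue evening→Pham+Kapoor, Wed morning→Jensen+Espinoza, Wed afternoon→Eriksen, Wed evening→Eriksen, Thu morning→Pham, Thu afternoon→Kapoor, Thu evening→Jensen+Espinoza, Fri morning→Mbeki, Fri afternoon→Cruz.
Total: 125 + 120 + 145 + 135 + 140 + 115 + 115 + 120 + 145 + 135 + 140 + 125 + 150 = £1710.

£1710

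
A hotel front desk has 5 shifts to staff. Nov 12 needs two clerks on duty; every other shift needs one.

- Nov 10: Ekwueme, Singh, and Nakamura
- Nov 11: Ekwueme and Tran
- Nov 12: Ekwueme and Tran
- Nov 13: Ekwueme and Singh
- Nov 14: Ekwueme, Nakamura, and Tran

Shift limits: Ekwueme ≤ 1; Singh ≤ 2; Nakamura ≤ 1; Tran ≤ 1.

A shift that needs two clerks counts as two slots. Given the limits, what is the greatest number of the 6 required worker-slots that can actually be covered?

5

Total capacity across all clerks is 1+2+1+1 = 5, and 6 slots are needed, so at most 5 can be filled.
An assignment achieving 5: Nov 10→Singh, Nov 11→Ekwueme, Nov 12→Tran, Nov 13→Singh, Nov 14→Nakamura.
Loads: Ekwueme 1/1, Singh 2/2, Nakamura 1/1, Tran 1/1.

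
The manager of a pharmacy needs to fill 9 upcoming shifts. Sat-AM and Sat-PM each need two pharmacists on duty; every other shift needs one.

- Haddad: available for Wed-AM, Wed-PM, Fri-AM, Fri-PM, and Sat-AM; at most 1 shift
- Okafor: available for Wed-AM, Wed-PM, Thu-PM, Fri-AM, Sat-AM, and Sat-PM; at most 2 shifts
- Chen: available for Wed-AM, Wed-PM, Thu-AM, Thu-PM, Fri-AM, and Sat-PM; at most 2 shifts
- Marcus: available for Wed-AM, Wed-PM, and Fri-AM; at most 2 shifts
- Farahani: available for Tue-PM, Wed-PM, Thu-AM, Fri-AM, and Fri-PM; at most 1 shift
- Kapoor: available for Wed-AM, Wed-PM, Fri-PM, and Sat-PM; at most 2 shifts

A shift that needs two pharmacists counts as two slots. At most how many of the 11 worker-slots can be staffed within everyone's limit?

Total capacity across all pharmacists is 1+2+2+2+1+2 = 10, and 11 slots are needed, so at most 10 can be filled.
An assignment achieving 10: Tue-PM→Farahani, Wed-AM→Marcus, Thu-AM→Chen, Thu-PM→Okafor, Fri-AM→Marcus, Fri-PM→Kapoor, Sat-AM→Haddad+Okafor, Sat-PM→Chen+Kapoor.
Loads: Haddad 1/1, Okafor 2/2, Chen 2/2, Marcus 2/2, Farahani 1/1, Kapoor 2/2.

10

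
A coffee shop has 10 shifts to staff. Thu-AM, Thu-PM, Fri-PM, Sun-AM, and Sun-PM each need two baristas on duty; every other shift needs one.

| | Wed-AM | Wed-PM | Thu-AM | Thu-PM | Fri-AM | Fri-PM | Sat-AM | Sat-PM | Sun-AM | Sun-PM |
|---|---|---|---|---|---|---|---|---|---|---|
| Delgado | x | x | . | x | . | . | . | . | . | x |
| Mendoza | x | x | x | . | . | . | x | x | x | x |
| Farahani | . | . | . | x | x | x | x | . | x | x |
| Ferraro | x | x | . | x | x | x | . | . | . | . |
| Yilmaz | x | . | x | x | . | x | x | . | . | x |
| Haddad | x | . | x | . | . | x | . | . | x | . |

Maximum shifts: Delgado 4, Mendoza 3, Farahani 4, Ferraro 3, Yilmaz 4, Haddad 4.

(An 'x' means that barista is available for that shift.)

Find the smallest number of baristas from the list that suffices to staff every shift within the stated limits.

4

15 slots to fill and no one can take more than 4, so at least ⌈15/4⌉ = 4 baristas are needed.
Delgado, Mendoza, Farahani, and Yilmaz alone can cover everything: Wed-AM→Delgado, Wed-PM→Delgado, Thu-AM→Mendoza+Yilmaz, Thu-PM→Delgado+Farahani, Fri-AM→Farahani, Fri-PM→Farahani+Yilmaz, Sat-AM→Yilmaz, Sat-PM→Mendoza, Sun-AM→Mendoza+Farahani, Sun-PM→Delgado+Yilmaz.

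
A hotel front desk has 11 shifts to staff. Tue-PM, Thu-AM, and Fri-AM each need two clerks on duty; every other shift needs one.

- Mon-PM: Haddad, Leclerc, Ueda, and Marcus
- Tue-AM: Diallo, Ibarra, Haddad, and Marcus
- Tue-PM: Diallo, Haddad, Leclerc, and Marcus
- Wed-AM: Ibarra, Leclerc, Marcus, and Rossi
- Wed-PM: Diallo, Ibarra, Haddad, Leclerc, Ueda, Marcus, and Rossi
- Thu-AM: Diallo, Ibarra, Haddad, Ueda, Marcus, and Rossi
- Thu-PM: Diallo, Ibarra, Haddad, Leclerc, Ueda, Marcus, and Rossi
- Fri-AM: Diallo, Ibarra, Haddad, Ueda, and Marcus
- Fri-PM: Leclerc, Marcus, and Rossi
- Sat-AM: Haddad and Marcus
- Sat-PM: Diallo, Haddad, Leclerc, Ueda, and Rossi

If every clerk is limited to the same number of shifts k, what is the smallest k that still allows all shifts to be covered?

With 7 clerks and 14 worker-slots to fill, someone must work at least ⌈14/7⌉ = 2 shifts, so k ≥ 2.
k = 2 works: Mon-PM→Haddad, Tue-AM→Diallo, Tue-PM→Leclerc+Marcus, Wed-AM→Ibarra, Wed-PM→Ibarra, Thu-AM→Ueda+Rossi, Thu-PM→Rossi, Fri-AM→Ueda+Marcus, Fri-PM→Leclerc, Sat-AM→Haddad, Sat-PM→Diallo.
Loads: Diallo 2, Ibarra 2, Haddad 2, Leclerc 2, Ueda 2, Marcus 2, Rossi 2 — all ≤ 2.

2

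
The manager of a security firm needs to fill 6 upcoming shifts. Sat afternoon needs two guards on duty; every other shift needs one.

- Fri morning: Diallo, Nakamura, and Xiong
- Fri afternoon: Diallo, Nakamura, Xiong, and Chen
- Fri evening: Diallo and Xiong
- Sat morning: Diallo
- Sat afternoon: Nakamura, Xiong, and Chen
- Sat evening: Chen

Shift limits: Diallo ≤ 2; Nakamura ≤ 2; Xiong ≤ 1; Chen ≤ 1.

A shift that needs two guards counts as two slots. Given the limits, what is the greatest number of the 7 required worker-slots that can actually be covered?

Total capacity across all guards is 2+2+1+1 = 6, and 7 slots are needed, so at most 6 can be filled.
An assignment achieving 6: Fri morning→Nakamura, Fri evening→Diallo, Sat morning→Diallo, Sat afternoon→Nakamura+Xiong, Sat evening→Chen.
Loads: Diallo 2/2, Nakamura 2/2, Xiong 1/1, Chen 1/1.

6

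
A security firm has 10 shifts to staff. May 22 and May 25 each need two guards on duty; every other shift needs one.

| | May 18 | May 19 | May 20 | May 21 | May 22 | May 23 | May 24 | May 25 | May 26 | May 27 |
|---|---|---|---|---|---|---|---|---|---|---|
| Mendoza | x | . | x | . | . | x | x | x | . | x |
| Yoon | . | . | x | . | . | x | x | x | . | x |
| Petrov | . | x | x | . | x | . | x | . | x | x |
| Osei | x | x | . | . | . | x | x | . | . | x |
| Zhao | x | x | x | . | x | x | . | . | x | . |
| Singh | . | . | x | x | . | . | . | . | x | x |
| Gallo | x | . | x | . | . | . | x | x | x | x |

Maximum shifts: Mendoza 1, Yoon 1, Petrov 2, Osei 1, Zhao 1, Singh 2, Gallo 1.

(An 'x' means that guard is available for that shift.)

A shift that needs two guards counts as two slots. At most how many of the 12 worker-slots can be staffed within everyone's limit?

Total capacity across all guards is 1+1+2+1+1+2+1 = 9, and 12 slots are needed, so at most 9 can be filled.
An assignment achieving 9: May 18→Osei, May 19→Petrov, May 21→Singh, May 22→Petrov+Zhao, May 24→Gallo, May 25→Mendoza+Yoon, May 26→Singh.
Loads: Mendoza 1/1, Yoon 1/1, Petrov 2/2, Osei 1/1, Zhao 1/1, Singh 2/2, Gallo 1/1.

9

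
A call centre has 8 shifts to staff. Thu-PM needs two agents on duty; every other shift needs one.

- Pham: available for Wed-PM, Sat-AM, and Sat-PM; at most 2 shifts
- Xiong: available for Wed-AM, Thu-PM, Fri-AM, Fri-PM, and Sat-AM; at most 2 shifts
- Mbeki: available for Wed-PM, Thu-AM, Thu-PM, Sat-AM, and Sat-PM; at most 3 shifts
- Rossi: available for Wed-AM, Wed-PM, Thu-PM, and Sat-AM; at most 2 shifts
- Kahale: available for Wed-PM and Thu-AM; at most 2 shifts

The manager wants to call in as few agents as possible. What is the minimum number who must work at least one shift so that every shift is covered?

9 slots to fill and no one can take more than 3, so at least ⌈9/3⌉ = 3 agents are needed.
Any 3 agents together have capacity at most 3+2+2 = 7 < 9 slots, so 3 can never suffice.
Pham, Xiong, Mbeki, and Rossi alone can cover everything: Wed-AM→Rossi, Wed-PM→Pham, Thu-AM→Mbeki, Thu-PM→Mbeki+Rossi, Fri-AM→Xiong, Fri-PM→Xiong, Sat-AM→Mbeki, Sat-PM→Pham.

4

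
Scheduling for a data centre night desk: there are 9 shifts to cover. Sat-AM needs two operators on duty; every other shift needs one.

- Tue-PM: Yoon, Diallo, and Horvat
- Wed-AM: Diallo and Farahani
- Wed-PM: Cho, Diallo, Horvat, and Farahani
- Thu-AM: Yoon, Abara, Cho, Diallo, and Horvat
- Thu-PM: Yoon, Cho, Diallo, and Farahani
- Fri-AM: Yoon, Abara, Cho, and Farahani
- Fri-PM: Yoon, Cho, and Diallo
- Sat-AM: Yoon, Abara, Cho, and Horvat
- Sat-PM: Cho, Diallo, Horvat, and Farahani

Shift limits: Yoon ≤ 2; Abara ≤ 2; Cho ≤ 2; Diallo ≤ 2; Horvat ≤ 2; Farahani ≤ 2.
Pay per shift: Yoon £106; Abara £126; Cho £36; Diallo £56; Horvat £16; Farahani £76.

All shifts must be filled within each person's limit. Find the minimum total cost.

£580

Picking the cheapest available operator for each shift independently would cost £280, but that ignores the shift limits.
An optimal schedule: Tue-PM→Horvat, Wed-AM→Diallo, Wed-PM→Horvat, Thu-AM→Yoon, Thu-PM→Diallo, Fri-AM→Farahani, Fri-PM→Cho, Sat-AM→Cho+Yoon, Sat-PM→Farahani.
Total: 16 + 56 + 16 + 106 + 56 + 76 + 36 + 36 + 106 + 76 = £580.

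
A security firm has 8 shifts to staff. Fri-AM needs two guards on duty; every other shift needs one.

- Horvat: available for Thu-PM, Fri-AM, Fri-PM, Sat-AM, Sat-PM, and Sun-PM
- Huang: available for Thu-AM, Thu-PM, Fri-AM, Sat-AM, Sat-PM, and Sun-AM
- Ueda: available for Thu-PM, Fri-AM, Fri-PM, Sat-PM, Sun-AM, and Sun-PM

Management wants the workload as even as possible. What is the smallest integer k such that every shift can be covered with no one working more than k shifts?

With 3 guards and 9 worker-slots to fill, someone must work at least ⌈9/3⌉ = 3 shifts, so k ≥ 3.
k = 3 works: Thu-AM→Huang, Thu-PM→Ueda, Fri-AM→Huang+Ueda, Fri-PM→Horvat, Sat-AM→Horvat, Sat-PM→Ueda, Sun-AM→Huang, Sun-PM→Horvat.
Loads: Horvat 3, Huang 3, Ueda 3 — all ≤ 3.

3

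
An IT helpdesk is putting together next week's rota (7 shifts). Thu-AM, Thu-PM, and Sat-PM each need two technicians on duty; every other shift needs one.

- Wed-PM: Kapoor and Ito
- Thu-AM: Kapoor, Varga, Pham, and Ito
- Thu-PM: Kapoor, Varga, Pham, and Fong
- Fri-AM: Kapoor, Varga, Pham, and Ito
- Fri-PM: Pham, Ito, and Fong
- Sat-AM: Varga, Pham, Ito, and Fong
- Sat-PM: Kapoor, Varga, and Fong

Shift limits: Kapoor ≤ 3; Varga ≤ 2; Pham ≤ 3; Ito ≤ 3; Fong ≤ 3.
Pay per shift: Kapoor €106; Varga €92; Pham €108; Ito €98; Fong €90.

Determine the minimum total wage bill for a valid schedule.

Picking the cheapest available technician for each shift independently would cost €924, but that ignores the shift limits.
An optimal schedule: Wed-PM→Ito, Thu-AM→Ito+Kapoor, Thu-PM→Fong+Kapoor, Fri-AM→Varga, Fri-PM→Fong, Sat-AM→Ito, Sat-PM→Fong+Varga.
Total: 98 + 98 + 106 + 90 + 106 + 92 + 90 + 98 + 90 + 92 = €960.

€960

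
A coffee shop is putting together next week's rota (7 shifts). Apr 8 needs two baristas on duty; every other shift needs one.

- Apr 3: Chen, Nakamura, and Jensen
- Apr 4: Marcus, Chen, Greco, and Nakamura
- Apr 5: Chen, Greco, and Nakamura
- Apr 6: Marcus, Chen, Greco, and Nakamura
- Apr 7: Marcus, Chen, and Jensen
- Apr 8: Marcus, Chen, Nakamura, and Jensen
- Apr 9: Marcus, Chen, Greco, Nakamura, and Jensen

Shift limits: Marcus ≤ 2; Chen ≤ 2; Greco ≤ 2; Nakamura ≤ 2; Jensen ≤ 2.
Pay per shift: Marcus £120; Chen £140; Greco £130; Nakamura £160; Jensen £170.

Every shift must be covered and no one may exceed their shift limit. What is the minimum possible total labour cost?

Picking the cheapest available barista for each shift independently would cost £1010, but that ignores the shift limits.
An optimal schedule: Apr 3→Chen, Apr 4→Marcus, Apr 5→Greco, Apr 6→Greco, Apr 7→Marcus, Apr 8→Chen+Nakamura, Apr 9→Nakamura.
Total: 140 + 120 + 130 + 130 + 120 + 140 + 160 + 160 = £1100.

£1100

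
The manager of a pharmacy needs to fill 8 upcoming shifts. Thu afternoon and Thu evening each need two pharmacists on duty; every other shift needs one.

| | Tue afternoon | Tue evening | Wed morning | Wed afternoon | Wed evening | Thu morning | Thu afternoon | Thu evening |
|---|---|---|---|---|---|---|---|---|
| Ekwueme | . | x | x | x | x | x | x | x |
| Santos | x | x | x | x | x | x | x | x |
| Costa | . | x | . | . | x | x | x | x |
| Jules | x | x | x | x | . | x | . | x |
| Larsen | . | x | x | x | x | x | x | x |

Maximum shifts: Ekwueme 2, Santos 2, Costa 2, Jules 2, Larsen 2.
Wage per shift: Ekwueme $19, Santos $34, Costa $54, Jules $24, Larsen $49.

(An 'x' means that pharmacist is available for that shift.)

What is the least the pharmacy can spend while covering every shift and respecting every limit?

$360

Picking the cheapest available pharmacist for each shift independently would cost $215, but that ignores the shift limits.
An optimal schedule: Tue afternoon→Santos, Tue evening→Costa, Wed morning→Ekwueme, Wed afternoon→Ekwueme, Wed evening→Santos, Thu morning→Jules, Thu afternoon→Costa+Larsen, Thu evening→Jules+Larsen.
Total: 34 + 54 + 19 + 19 + 34 + 24 + 54 + 49 + 24 + 49 = $360.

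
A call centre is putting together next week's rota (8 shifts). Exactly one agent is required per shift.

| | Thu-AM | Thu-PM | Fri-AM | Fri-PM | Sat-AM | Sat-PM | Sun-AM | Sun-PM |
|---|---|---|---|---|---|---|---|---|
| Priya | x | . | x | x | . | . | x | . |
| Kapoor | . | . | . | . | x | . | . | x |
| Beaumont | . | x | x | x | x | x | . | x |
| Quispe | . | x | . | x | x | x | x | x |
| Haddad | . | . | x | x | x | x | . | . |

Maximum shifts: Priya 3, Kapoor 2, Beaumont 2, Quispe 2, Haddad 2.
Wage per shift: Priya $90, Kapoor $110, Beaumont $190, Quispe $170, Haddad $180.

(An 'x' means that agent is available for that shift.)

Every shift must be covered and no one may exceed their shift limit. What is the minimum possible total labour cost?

Thu-AM can only be covered by Priya, so that assignment is forced.
Picking the cheapest available agent for each shift independently would cost $920, but that ignores the shift limits.
An optimal schedule: Thu-AM→Priya, Thu-PM→Quispe, Fri-AM→Priya, Fri-PM→Haddad, Sat-AM→Kapoor, Sat-PM→Quispe, Sun-AM→Priya, Sun-PM→Kapoor.
Total: 90 + 170 + 90 + 180 + 110 + 170 + 90 + 110 = $1010.

$1010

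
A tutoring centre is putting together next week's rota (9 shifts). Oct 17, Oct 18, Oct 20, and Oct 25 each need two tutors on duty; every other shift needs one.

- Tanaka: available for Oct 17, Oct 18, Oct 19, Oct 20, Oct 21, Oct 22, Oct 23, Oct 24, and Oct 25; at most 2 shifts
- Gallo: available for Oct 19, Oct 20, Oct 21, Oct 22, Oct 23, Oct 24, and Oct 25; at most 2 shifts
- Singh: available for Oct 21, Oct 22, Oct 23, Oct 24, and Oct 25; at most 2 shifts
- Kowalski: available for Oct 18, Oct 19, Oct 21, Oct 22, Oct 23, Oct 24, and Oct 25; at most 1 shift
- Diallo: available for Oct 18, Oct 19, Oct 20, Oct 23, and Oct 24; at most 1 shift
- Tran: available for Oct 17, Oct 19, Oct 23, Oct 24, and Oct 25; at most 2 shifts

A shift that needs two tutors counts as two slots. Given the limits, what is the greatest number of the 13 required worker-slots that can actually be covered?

Total capacity across all tutors is 2+2+2+1+1+2 = 10, and 13 slots are needed, so at most 10 can be filled.
An assignment achieving 10: Oct 17→Tanaka+Tran, Oct 18→Tanaka+Kowalski, Oct 19→Tran, Oct 20→Gallo+Diallo, Oct 21→Gallo, Oct 22→Singh, Oct 25→Singh.
Loads: Tanaka 2/2, Gallo 2/2, Singh 2/2, Kowalski 1/1, Diallo 1/1, Tran 2/2.

10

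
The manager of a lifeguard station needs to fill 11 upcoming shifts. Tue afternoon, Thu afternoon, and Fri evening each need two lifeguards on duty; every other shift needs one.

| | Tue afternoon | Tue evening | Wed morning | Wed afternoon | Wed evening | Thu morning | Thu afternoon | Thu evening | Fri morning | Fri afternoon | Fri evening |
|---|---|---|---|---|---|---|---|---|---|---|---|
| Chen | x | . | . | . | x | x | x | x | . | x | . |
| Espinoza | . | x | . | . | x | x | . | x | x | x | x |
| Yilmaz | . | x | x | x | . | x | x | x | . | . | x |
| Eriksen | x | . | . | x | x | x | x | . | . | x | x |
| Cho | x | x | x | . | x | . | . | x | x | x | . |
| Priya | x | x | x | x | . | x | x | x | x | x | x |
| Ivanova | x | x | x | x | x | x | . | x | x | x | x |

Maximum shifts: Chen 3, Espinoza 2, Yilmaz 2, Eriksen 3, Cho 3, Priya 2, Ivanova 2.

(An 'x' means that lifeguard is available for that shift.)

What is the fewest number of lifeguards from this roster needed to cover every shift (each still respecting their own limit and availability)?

6

14 slots to fill and no one can take more than 3, so at least ⌈14/3⌉ = 5 lifeguards are needed.
Any 5 lifeguards together have capacity at most 3+3+3+2+2 = 13 < 14 slots, so 5 can never suffice.
Chen, Espinoza, Yilmaz, Eriksen, Cho, and Priya alone can cover everything: Tue afternoon→Eriksen+Cho, Tue evening→Espinoza, Wed morning→Yilmaz, Wed afternoon→Yilmaz, Wed evening→Chen, Thu morning→Chen, Thu afternoon→Eriksen+Priya, Thu evening→Chen, Fri morning→Espinoza, Fri afternoon→Cho, Fri evening→Eriksen+Priya.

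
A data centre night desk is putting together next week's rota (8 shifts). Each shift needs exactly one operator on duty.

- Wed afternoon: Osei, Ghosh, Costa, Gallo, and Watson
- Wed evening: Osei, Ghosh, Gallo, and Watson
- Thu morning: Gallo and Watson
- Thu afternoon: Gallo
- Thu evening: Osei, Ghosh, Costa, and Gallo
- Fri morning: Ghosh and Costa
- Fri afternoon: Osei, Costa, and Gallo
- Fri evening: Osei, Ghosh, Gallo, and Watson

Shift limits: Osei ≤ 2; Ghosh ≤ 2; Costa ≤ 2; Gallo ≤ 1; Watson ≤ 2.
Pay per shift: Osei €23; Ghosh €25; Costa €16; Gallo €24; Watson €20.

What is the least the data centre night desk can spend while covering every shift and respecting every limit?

Thu afternoon can only be covered by Gallo, so that assignment is forced.
Picking the cheapest available operator for each shift independently would cost €148, but that ignores the shift limits.
An optimal schedule: Wed afternoon→Ghosh, Wed evening→Watson, Thu morning→Watson, Thu afternoon→Gallo, Thu evening→Osei, Fri morning→Costa, Fri afternoon→Costa, Fri evening→Osei.
Total: 25 + 20 + 20 + 24 + 23 + 16 + 16 + 23 = €167.

€167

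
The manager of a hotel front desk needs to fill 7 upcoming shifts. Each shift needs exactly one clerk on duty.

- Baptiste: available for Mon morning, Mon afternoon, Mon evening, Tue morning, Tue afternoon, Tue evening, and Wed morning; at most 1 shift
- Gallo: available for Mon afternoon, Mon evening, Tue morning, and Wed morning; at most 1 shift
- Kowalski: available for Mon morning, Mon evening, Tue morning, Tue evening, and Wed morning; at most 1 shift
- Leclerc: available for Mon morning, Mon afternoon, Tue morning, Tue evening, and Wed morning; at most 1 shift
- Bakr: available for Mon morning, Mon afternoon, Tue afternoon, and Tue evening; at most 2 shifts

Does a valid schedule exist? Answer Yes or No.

No

Total capacity is 1+1+1+1+2 = 6 but 7 worker-slots are needed — infeasible.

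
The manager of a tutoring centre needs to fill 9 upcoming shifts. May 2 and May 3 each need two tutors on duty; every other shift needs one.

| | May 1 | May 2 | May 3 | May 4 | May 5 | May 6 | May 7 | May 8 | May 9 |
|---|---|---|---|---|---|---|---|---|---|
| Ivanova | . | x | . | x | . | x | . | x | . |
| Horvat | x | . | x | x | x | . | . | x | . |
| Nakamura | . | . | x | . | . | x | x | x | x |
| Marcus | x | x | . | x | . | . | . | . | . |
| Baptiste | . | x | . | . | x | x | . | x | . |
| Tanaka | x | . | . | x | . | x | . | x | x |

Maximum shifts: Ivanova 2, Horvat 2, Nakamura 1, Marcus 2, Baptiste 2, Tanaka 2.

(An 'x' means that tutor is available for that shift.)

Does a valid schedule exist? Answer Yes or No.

No

Total capacity is 11 and 11 slots are needed, so capacity alone doesn't rule it out.
Shifts {May 3, May 7} need 3 worker-slots in total, but the tutors available for any of those shifts (Horvat and Nakamura) can supply at most 2 among them. So no valid schedule exists.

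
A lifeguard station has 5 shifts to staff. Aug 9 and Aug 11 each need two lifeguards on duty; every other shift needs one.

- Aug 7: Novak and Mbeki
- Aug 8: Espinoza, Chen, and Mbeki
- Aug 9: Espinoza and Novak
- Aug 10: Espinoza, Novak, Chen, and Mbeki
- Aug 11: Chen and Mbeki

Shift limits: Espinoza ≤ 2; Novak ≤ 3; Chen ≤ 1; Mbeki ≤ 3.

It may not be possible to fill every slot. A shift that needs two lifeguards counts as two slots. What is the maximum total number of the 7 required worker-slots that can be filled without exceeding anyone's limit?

7

Total capacity across all lifeguards is 2+3+1+3 = 9, and 7 slots are needed, so at most 7 can be filled.
An assignment achieving 7: Aug 7→Novak, Aug 8→Espinoza, Aug 9→Espinoza+Novak, Aug 10→Novak, Aug 11→Chen+Mbeki.
Loads: Espinoza 2/2, Novak 3/3, Chen 1/1, Mbeki 1/3.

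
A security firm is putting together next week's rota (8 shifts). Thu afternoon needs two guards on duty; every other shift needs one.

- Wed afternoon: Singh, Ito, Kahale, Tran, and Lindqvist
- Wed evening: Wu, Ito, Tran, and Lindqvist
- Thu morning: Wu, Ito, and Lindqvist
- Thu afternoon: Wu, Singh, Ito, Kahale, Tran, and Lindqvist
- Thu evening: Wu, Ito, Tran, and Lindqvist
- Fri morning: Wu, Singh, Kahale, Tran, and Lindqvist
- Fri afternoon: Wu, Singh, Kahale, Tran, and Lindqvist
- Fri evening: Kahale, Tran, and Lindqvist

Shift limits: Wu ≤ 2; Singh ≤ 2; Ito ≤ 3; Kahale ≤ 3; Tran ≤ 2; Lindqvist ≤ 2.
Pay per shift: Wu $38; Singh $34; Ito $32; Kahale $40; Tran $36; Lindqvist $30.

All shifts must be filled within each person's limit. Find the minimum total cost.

$296

Picking the cheapest available guard for each shift independently would cost $272, but that ignores the shift limits.
An optimal schedule: Wed afternoon→Ito, Wed evening→Ito, Thu morning→Lindqvist, Thu afternoon→Singh+Tran, Thu evening→Ito, Fri morning→Singh, Fri afternoon→Tran, Fri evening→Lindqvist.
Total: 32 + 32 + 30 + 34 + 36 + 32 + 34 + 36 + 30 = $296.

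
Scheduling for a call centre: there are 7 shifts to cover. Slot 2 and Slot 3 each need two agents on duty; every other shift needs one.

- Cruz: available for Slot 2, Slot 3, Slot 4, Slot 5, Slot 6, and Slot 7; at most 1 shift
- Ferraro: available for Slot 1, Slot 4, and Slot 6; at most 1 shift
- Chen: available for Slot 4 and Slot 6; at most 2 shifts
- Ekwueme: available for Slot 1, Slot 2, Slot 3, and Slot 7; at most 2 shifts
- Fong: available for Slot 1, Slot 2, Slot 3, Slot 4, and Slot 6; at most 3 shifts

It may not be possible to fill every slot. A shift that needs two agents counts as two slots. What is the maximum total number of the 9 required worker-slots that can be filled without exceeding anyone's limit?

8

Total capacity across all agents is 1+1+2+2+3 = 9, and 9 slots are needed, so at most 9 can be filled.
Shifts {Slot 2, Slot 3, Slot 5, Slot 7} need 6 slots but only Cruz, Ekwueme, and Fong are available for them, supplying at most 5 — so at least 1 slot must go unfilled.
An assignment achieving 8: Slot 1→Ferraro, Slot 2→Ekwueme+Fong, Slot 3→Fong, Slot 4→Chen, Slot 5→Cruz, Slot 6→Chen, Slot 7→Ekwueme.
Loads: Cruz 1/1, Ferraro 1/1, Chen 2/2, Ekwueme 2/2, Fong 2/3.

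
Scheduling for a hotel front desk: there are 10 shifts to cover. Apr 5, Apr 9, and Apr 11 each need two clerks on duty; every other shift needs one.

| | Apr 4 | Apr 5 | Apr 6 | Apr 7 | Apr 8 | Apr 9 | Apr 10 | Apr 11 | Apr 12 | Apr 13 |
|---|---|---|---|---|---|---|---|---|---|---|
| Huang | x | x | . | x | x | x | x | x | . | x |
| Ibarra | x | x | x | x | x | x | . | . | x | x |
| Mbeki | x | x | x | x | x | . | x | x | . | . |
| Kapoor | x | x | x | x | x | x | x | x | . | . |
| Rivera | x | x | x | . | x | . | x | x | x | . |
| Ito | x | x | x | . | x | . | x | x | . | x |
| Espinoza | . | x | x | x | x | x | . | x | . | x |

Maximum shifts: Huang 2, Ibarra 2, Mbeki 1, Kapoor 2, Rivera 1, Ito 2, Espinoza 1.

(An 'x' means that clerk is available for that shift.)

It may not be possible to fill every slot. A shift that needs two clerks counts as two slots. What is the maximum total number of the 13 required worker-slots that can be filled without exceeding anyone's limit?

11

Total capacity across all clerks is 2+2+1+2+1+2+1 = 11, and 13 slots are needed, so at most 11 can be filled.
An assignment achieving 11: Apr 4→Kapoor, Apr 5→Ito, Apr 6→Rivera, Apr 7→Mbeki, Apr 9→Huang+Ibarra, Apr 10→Kapoor, Apr 11→Ito+Espinoza, Apr 12→Ibarra, Apr 13→Huang.
Loads: Huang 2/2, Ibarra 2/2, Mbeki 1/1, Kapoor 2/2, Rivera 1/1, Ito 2/2, Espinoza 1/1.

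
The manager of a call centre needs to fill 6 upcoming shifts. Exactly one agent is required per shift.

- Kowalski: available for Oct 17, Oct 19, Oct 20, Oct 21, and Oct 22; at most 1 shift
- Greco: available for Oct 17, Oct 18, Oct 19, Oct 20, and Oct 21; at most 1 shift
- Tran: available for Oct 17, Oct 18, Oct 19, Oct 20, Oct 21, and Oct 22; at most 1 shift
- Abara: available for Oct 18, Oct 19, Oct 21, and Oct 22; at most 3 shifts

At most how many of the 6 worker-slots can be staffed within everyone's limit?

Total capacity across all agents is 1+1+1+3 = 6, and 6 slots are needed, so at most 6 can be filled.
An assignment achieving 6: Oct 17→Kowalski, Oct 18→Greco, Oct 19→Abara, Oct 20→Tran, Oct 21→Abara, Oct 22→Abara.
Loads: Kowalski 1/1, Greco 1/1, Tran 1/1, Abara 3/3.

6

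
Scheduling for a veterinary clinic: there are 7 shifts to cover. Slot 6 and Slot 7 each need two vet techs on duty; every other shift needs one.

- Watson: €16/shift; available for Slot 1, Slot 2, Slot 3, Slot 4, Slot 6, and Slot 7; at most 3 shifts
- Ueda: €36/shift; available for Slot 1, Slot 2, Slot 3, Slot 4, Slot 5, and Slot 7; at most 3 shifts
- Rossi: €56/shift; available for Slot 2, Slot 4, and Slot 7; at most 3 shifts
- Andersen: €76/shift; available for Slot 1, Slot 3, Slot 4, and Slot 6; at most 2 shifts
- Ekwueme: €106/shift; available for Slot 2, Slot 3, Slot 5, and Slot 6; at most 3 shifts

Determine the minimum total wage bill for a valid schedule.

Picking the cheapest available vet tech for each shift independently would cost €244, but that ignores the shift limits.
An optimal schedule: Slot 1→Watson, Slot 2→Rossi, Slot 3→Ueda, Slot 4→Rossi, Slot 5→Ueda, Slot 6→Watson+Andersen, Slot 7→Watson+Ueda.
Total: 16 + 56 + 36 + 56 + 36 + 16 + 76 + 16 + 36 = €344.

€344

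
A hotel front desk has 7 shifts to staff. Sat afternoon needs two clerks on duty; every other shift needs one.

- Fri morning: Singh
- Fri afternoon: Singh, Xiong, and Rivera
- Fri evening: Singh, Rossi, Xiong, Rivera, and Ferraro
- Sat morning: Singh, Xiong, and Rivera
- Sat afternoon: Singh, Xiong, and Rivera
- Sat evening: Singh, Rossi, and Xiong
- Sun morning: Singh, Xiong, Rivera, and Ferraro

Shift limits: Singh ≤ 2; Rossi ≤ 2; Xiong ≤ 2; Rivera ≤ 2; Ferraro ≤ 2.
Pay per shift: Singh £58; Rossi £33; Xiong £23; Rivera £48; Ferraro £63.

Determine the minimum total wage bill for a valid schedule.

Fri morning can only be covered by Singh, so that assignment is forced.
Picking the cheapest available clerk for each shift independently would cost £244, but that ignores the shift limits.
An optimal schedule: Fri morning→Singh, Fri afternoon→Singh, Fri evening→Rossi, Sat morning→Xiong, Sat afternoon→Xiong+Rivera, Sat evening→Rossi, Sun morning→Rivera.
Total: 58 + 58 + 33 + 23 + 23 + 48 + 33 + 48 = £324.

£324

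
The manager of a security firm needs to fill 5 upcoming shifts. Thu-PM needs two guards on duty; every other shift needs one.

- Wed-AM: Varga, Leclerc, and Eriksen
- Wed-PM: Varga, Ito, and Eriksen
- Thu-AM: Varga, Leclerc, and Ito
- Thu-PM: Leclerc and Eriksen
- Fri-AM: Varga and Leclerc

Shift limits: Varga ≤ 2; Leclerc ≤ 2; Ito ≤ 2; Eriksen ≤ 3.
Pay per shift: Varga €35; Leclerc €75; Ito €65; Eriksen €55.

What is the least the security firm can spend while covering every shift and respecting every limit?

€310

Thu-PM can only be covered by Leclerc and Eriksen, so that assignment is forced.
Picking the cheapest available guard for each shift independently would cost €270, but that ignores the shift limits.
An optimal schedule: Wed-AM→Eriksen, Wed-PM→Eriksen, Thu-AM→Varga, Thu-PM→Eriksen+Leclerc, Fri-AM→Varga.
Total: 55 + 55 + 35 + 55 + 75 + 35 = €310.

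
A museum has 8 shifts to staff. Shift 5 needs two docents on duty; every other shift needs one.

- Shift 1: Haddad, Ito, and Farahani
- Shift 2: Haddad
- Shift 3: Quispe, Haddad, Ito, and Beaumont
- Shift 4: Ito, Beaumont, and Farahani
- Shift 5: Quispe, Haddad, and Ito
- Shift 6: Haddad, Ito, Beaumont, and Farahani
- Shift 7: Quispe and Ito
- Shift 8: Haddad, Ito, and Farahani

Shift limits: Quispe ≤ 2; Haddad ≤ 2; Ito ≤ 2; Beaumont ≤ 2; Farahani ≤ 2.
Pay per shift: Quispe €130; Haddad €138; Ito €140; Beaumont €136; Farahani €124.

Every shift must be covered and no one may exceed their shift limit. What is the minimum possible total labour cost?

€1196

Shift 2 can only be covered by Haddad, so that assignment is forced.
Picking the cheapest available docent for each shift independently would cost €1162, but that ignores the shift limits.
An optimal schedule: Shift 1→Farahani, Shift 2→Haddad, Shift 3→Beaumont, Shift 4→Farahani, Shift 5→Quispe+Haddad, Shift 6→Beaumont, Shift 7→Quispe, Shift 8→Ito.
Total: 124 + 138 + 136 + 124 + 130 + 138 + 136 + 130 + 140 = €1196.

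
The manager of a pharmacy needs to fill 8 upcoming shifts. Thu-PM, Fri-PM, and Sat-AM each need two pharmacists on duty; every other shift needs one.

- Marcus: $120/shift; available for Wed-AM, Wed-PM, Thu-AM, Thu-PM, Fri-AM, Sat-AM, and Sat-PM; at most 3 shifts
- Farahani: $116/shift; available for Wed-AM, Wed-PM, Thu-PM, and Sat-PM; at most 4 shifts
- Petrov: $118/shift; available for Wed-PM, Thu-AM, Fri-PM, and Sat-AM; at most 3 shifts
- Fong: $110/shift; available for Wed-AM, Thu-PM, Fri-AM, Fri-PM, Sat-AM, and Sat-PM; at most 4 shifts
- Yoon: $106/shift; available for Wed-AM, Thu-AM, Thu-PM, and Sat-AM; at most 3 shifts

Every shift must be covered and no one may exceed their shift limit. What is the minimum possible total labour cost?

Fri-PM can only be covered by Petrov and Fong, so that assignment is forced.
Picking the cheapest available pharmacist for each shift independently would cost $1208, but that ignores the shift limits.
An optimal schedule: Wed-AM→Farahani, Wed-PM→Farahani, Thu-AM→Yoon, Thu-PM→Yoon+Farahani, Fri-AM→Fong, Fri-PM→Fong+Petrov, Sat-AM→Yoon+Fong, Sat-PM→Fong.
Total: 116 + 116 + 106 + 106 + 116 + 110 + 110 + 118 + 106 + 110 + 110 = $1224.

$1224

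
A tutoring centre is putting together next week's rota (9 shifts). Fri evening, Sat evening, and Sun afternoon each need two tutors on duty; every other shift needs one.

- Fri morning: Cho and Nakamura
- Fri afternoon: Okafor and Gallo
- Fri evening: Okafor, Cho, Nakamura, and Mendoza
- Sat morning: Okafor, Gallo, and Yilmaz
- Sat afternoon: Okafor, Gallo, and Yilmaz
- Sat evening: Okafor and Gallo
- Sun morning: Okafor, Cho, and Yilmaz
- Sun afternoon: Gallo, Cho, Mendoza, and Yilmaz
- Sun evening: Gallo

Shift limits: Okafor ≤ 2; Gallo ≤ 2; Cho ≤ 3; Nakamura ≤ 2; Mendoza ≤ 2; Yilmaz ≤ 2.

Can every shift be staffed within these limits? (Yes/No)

Yes

Sat evening can only be covered by Okafor and Gallo, so that assignment is forced.
Sun evening can only be covered by Gallo, so that assignment is forced.
One valid schedule: Fri morning→Cho, Fri afternoon→Okafor, Fri evening→Nakamura+Mendoza, Sat morning→Yilmaz, Sat afternoon→Yilmaz, Sat evening→Okafor+Gallo, Sun morning→Cho, Sun afternoon→Cho+Mendoza, Sun evening→Gallo.
Loads: Okafor 2/2, Gallo 2/2, Cho 3/3, Nakamura 1/2, Mendoza 2/2, Yilmaz 2/2 — all within limits.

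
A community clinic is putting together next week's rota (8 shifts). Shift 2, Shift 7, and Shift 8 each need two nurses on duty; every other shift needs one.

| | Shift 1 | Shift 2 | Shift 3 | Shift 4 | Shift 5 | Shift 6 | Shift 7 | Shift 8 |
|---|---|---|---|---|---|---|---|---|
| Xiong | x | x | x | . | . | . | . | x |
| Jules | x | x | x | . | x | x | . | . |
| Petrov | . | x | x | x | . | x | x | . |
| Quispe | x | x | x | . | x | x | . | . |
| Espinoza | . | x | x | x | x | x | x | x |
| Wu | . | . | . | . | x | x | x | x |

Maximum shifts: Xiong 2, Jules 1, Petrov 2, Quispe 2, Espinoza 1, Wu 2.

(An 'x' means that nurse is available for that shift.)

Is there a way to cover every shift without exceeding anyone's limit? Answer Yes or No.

No

Total capacity is 2+1+2+2+1+2 = 10 but 11 worker-slots are needed — infeasible.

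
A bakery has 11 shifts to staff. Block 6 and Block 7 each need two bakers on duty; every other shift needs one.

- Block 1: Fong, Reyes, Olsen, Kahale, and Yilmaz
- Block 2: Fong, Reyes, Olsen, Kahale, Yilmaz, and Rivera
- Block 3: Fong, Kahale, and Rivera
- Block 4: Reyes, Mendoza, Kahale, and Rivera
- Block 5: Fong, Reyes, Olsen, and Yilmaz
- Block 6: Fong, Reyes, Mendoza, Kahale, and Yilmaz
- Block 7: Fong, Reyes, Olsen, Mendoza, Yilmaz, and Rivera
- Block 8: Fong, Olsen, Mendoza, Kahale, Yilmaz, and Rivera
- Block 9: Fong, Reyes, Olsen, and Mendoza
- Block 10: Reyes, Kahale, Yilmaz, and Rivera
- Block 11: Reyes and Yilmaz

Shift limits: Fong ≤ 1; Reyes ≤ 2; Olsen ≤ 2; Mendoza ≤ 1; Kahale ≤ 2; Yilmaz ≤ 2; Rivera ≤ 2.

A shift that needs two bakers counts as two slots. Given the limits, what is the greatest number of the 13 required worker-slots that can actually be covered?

Total capacity across all bakers is 1+2+2+1+2+2+2 = 12, and 13 slots are needed, so at most 12 can be filled.
An assignment achieving 12: Block 1→Kahale, Block 2→Yilmaz, Block 3→Fong, Block 4→Reyes, Block 5→Olsen, Block 6→Mendoza+Yilmaz, Block 7→Rivera, Block 8→Rivera, Block 9→Olsen, Block 10→Kahale, Block 11→Reyes.
Loads: Fong 1/1, Reyes 2/2, Olsen 2/2, Mendoza 1/1, Kahale 2/2, Yilmaz 2/2, Rivera 2/2.

12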